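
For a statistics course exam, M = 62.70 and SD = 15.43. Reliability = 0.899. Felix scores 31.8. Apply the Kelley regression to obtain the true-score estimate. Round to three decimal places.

T̂ = ρX + (1 − ρ)μ
  = 0.899 × 31.8 + 0.101 × 62.70
  = 28.5882 + 6.33270
  = 34.9209
  ≈ 34.921

34.921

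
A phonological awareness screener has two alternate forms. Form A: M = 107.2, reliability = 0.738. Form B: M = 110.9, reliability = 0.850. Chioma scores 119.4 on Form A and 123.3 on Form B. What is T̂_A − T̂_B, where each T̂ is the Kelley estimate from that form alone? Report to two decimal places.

T̂_A = 0.738(119.4) + 0.262(107.2) = 116.2036
T̂_B = 0.850(123.3) + 0.150(110.9) = 121.4400
T̂_A − T̂_B = -5.2364

-5.24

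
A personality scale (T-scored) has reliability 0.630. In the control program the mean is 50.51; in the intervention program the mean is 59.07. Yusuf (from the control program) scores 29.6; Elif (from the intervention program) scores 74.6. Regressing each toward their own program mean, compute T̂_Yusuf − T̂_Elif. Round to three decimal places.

T̂_Yusuf = 0.630(29.6) + 0.370(50.51) = 37.33670
T̂_Elif = 0.630(74.6) + 0.370(59.07) = 68.85390
Difference = 37.33670 − 68.85390 = -31.51720

-31.517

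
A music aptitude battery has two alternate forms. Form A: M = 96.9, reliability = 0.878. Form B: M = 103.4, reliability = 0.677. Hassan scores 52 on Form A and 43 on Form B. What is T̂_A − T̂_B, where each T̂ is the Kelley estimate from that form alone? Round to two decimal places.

-5.03

T̂_A = 0.878(52) + 0.122(96.9) = 57.4778
T̂_B = 0.677(43) + 0.323(103.4) = 62.5092
T̂_A − T̂_B = -5.0314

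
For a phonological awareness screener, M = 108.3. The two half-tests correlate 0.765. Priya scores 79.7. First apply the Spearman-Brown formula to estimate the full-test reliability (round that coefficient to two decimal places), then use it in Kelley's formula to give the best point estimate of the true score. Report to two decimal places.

Spearman-Brown: ρ = 2r/(1 + r) = 2(0.765)/(1 + 0.765) = 1.5300/1.765 = 0.8669 → 0.87
T̂ = ρX + (1 − ρ)μ
  = 0.87 × 79.7 + 0.13 × 108.3
  = 69.339 + 14.079
  = 83.418
  ≈ 83.42

83.42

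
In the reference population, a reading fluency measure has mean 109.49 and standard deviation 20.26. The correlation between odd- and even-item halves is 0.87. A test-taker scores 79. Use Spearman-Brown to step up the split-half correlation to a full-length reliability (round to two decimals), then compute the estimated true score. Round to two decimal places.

81.13

Spearman-Brown: ρ = 2r/(1 + r) = 2(0.87)/(1 + 0.87) = 1.740/1.87 = 0.9305 → 0.93
T̂ = 0.93(79) + 0.07(109.49) = 73.47 + 7.6643 = 81.134 → 81.13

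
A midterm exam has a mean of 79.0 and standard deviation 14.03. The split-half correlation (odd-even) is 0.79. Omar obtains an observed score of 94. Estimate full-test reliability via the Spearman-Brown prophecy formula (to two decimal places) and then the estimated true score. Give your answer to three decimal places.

92.200

Spearman-Brown: ρ = 2r/(1 + r) = 2(0.79)/(1 + 0.79) = 1.580/1.79 = 0.8827 → 0.88
T̂ = 0.88(94) + 0.12(79.0) = 82.72 + 9.480 = 92.2000 → 92.200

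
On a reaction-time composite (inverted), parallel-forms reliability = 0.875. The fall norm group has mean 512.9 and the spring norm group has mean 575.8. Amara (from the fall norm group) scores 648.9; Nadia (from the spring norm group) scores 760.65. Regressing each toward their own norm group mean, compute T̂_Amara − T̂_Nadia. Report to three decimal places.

-105.644

T̂_Amara = 0.875(648.9) + 0.125(512.9) = 631.90000
T̂_Nadia = 0.875(760.65) + 0.125(575.8) = 737.54375
Difference = 631.90000 − 737.54375 = -105.64375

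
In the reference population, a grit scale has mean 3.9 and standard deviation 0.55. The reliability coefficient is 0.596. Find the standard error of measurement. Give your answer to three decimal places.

SEM = SD · √(1 − ρ) = 0.55 × √0.404 = 0.55 × 0.6356 = 0.3496

0.350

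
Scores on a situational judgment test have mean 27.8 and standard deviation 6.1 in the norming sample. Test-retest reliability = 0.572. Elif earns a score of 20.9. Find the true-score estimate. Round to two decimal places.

T̂ = ρX + (1 − ρ)μ
  = 0.572 × 20.9 + 0.428 × 27.8
  = 11.9548 + 11.8984
  = 23.853
  ≈ 23.85

23.85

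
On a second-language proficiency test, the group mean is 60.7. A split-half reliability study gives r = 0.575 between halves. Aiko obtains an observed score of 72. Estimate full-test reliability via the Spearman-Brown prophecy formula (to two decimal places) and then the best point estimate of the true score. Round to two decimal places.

Spearman-Brown: ρ = 2r/(1 + r) = 2(0.575)/(1 + 0.575) = 1.1500/1.575 = 0.7302 → 0.73
T̂ = ρX + (1 − ρ)μ
  = 0.73 × 72 + 0.27 × 60.7
  = 52.56 + 16.389
  = 68.949
  ≈ 68.95

68.95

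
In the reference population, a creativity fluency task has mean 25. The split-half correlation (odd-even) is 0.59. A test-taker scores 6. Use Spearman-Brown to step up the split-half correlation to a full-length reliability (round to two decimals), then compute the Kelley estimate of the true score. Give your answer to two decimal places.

10.94

Spearman-Brown: ρ = 2r/(1 + r) = 2(0.59)/(1 + 0.59) = 1.180/1.59 = 0.7421 → 0.74
Kelley's formula gives T̂ = 0.74·6 + 0.26·25 = 4.44 + 6.50 = 10.940.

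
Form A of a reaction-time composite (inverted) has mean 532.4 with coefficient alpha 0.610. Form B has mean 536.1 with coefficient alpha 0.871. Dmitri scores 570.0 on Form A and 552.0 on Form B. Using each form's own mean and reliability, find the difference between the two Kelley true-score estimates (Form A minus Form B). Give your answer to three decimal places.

5.387

T̂_A = 0.610(570.0) + 0.390(532.4) = 555.33600
T̂_B = 0.871(552.0) + 0.129(536.1) = 549.94890
T̂_A − T̂_B = 5.38710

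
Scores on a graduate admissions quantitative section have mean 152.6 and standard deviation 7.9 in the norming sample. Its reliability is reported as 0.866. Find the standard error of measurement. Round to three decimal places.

SEM = SD · √(1 − ρ) = 7.9 × √0.134 = 7.9 × 0.3661 = 2.8919

2.892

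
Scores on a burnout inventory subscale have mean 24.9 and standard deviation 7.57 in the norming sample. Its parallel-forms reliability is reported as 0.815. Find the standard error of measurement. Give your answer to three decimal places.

3.256

SEM = SD · √(1 − ρ) = 7.57 × √0.185 = 7.57 × 0.4301 = 3.2560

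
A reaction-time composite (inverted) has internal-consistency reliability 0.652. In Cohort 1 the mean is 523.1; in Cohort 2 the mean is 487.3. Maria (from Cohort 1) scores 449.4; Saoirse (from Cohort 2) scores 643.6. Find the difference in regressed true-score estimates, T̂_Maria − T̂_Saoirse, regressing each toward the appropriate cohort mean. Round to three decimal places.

T̂_Maria = 0.652(449.4) + 0.348(523.1) = 475.04760
T̂_Saoirse = 0.652(643.6) + 0.348(487.3) = 589.20760
Difference = 475.04760 − 589.20760 = -114.16000

-114.160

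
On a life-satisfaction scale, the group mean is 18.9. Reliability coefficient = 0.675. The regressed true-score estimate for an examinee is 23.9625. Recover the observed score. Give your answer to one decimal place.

T̂ = ρX + (1 − ρ)μ  ⇒  X = (T̂ − (1 − ρ)μ) / ρ
X = (23.9625 − 0.325 × 18.9) / 0.675 = (23.9625 − 6.1425) / 0.675 = 17.8200 / 0.675 = 26.400

26.4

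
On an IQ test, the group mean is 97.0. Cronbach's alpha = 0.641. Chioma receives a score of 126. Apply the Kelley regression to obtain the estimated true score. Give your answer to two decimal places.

T̂ = 0.641(126) + 0.359(97.0) = 80.766 + 34.8230 = 115.589 → 115.59

115.59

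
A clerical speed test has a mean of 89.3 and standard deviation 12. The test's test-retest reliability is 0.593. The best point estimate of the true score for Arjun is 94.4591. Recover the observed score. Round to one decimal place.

T̂ = ρX + (1 − ρ)μ  ⇒  X = (T̂ − (1 − ρ)μ) / ρ
X = (94.4591 − 0.407 × 89.3) / 0.593 = (94.4591 − 36.3451) / 0.593 = 58.1140 / 0.593 = 98.000

98.0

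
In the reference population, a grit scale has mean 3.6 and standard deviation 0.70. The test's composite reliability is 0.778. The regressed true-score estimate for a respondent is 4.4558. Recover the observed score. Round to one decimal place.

T̂ = ρX + (1 − ρ)μ  ⇒  X = (T̂ − (1 − ρ)μ) / ρ
X = (4.4558 − 0.222 × 3.6) / 0.778 = (4.4558 − 0.7992) / 0.778 = 3.6566 / 0.778 = 4.700

4.7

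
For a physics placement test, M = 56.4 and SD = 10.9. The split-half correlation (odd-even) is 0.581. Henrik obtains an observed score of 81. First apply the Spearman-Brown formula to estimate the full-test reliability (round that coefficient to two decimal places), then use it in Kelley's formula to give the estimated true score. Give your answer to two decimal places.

74.36

Spearman-Brown: ρ = 2r/(1 + r) = 2(0.581)/(1 + 0.581) = 1.1620/1.581 = 0.7350 → 0.73
T̂ = 0.73(81) + 0.27(56.4) = 59.13 + 15.228 = 74.358 → 74.36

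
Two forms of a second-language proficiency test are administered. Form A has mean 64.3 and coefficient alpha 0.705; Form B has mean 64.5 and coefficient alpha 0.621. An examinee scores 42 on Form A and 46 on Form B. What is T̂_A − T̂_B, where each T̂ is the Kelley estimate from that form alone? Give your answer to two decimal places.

T̂_A = 0.705(42) + 0.295(64.3) = 48.5785
T̂_B = 0.621(46) + 0.379(64.5) = 53.0115
T̂_A − T̂_B = -4.4330

-4.43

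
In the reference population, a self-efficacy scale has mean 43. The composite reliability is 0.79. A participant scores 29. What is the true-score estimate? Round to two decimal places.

T̂ = ρX + (1 − ρ)μ
  = 0.79 × 29 + 0.21 × 43
  = 22.91 + 9.03
  = 31.940
  ≈ 31.94

31.94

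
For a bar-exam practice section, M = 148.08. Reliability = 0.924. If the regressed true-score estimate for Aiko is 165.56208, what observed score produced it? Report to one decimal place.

167.0

T̂ = ρX + (1 − ρ)μ  ⇒  X = (T̂ − (1 − ρ)μ) / ρ
X = (165.56208 − 0.076 × 148.08) / 0.924 = (165.56208 − 11.25408) / 0.924 = 154.30800 / 0.924 = 167.000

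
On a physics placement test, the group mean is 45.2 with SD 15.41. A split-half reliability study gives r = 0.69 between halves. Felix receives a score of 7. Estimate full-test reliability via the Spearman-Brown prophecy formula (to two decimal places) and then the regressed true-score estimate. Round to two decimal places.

Spearman-Brown: ρ = 2r/(1 + r) = 2(0.69)/(1 + 0.69) = 1.380/1.69 = 0.8166 → 0.82
T̂ = 0.82(7) + 0.18(45.2) = 5.74 + 8.136 = 13.876 → 13.88

13.88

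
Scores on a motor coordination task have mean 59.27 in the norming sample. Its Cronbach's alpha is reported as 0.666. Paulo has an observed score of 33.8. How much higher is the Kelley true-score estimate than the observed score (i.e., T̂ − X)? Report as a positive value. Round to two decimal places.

T̂ = ρX + (1 − ρ)μ
  = 0.666 × 33.8 + 0.334 × 59.27
  = 22.5108 + 19.79618
  = 42.3070
  ≈ 42.307
T̂ − X = 42.307 − 33.8 = 8.507 → 8.51

8.51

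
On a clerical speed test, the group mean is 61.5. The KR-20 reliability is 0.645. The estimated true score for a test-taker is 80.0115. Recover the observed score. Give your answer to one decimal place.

90.2

T̂ = ρX + (1 − ρ)μ  ⇒  X = (T̂ − (1 − ρ)μ) / ρ
X = (80.0115 − 0.355 × 61.5) / 0.645 = (80.0115 − 21.8325) / 0.645 = 58.1790 / 0.645 = 90.200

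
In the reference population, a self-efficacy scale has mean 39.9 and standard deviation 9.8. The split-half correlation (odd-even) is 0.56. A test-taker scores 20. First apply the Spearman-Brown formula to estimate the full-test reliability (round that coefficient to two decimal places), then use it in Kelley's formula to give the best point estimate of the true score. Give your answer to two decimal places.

25.57

Spearman-Brown: ρ = 2r/(1 + r) = 2(0.56)/(1 + 0.56) = 1.120/1.56 = 0.7179 → 0.72
Kelley's formula gives T̂ = 0.72·20 + 0.28·39.9 = 14.40 + 11.172 = 25.572.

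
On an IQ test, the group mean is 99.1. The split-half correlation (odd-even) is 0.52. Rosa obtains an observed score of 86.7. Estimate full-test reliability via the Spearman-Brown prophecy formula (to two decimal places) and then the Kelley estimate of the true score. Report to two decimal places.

90.67

Spearman-Brown: ρ = 2r/(1 + r) = 2(0.52)/(1 + 0.52) = 1.040/1.52 = 0.6842 → 0.68
T̂ = ρX + (1 − ρ)μ
  = 0.68 × 86.7 + 0.32 × 99.1
  = 58.956 + 31.712
  = 90.668
  ≈ 90.67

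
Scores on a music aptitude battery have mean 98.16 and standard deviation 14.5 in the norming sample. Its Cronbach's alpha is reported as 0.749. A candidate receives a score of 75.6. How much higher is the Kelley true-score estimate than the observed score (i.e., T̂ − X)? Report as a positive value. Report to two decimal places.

5.66

T̂ = 0.749(75.6) + 0.251(98.16) = 56.6244 + 24.63816 = 81.2626 → 81.263
T̂ − X = 81.263 − 75.6 = 5.663 → 5.66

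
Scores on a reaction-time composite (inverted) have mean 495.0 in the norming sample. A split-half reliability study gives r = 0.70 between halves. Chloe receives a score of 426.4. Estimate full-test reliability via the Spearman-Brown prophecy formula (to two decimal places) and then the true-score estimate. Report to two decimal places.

Spearman-Brown: ρ = 2r/(1 + r) = 2(0.70)/(1 + 0.70) = 1.400/1.70 = 0.8235 → 0.82
T̂ = 0.82(426.4) + 0.18(495.0) = 349.648 + 89.100 = 438.748 → 438.75

438.75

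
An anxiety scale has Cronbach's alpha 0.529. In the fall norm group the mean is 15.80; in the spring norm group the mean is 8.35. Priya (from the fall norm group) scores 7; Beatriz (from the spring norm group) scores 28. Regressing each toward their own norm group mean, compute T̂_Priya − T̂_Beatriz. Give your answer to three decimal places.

-7.600

T̂_Priya = 0.529(7) + 0.471(15.80) = 11.14480
T̂_Beatriz = 0.529(28) + 0.471(8.35) = 18.74485
Difference = 11.14480 − 18.74485 = -7.60005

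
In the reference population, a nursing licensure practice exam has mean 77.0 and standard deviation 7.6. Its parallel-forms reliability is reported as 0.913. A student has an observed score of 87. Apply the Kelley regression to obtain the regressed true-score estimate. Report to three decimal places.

86.130

T̂ = 0.913(87) + 0.087(77.0) = 79.431 + 6.6990 = 86.1300 → 86.130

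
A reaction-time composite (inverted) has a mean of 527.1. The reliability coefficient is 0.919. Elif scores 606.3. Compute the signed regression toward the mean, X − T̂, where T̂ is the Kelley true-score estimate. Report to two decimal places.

T̂ = ρX + (1 − ρ)μ
  = 0.919 × 606.3 + 0.081 × 527.1
  = 557.1897 + 42.6951
  = 599.8848
  ≈ 599.885
X − T̂ = 606.3 − 599.885 = 6.415 → 6.42

6.42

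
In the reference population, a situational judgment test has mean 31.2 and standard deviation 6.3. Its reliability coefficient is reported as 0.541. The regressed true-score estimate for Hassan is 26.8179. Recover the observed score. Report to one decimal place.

23.1

T̂ = ρX + (1 − ρ)μ  ⇒  X = (T̂ − (1 − ρ)μ) / ρ
X = (26.8179 − 0.459 × 31.2) / 0.541 = (26.8179 − 14.3208) / 0.541 = 12.4971 / 0.541 = 23.100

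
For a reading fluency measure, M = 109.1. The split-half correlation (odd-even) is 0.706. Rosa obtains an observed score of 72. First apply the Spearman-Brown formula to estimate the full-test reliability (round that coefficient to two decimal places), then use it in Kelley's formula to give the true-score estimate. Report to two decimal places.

Spearman-Brown: ρ = 2r/(1 + r) = 2(0.706)/(1 + 0.706) = 1.4120/1.706 = 0.8277 → 0.83
T̂ = 0.83(72) + 0.17(109.1) = 59.76 + 18.547 = 78.307 → 78.31

78.31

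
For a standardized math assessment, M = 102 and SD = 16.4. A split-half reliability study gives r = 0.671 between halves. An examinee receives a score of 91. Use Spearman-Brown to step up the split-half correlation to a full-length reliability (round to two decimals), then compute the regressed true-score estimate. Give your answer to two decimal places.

Spearman-Brown: ρ = 2r/(1 + r) = 2(0.671)/(1 + 0.671) = 1.3420/1.671 = 0.8031 → 0.80
T̂ = ρX + (1 − ρ)μ
  = 0.80 × 91 + 0.20 × 102
  = 72.80 + 20.40
  = 93.200
  ≈ 93.20

93.20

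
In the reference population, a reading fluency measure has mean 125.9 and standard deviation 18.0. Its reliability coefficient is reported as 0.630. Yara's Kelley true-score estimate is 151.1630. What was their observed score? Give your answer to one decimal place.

T̂ = ρX + (1 − ρ)μ  ⇒  X = (T̂ − (1 − ρ)μ) / ρ
X = (151.1630 − 0.370 × 125.9) / 0.630 = (151.1630 − 46.5830) / 0.630 = 104.5800 / 0.630 = 166.000

166.0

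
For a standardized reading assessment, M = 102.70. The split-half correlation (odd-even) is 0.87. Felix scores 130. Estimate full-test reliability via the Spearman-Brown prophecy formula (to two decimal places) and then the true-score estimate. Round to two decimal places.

Spearman-Brown: ρ = 2r/(1 + r) = 2(0.87)/(1 + 0.87) = 1.740/1.87 = 0.9305 → 0.93
T̂ = ρX + (1 − ρ)μ
  = 0.93 × 130 + 0.07 × 102.70
  = 120.90 + 7.1890
  = 128.089
  ≈ 128.09

128.09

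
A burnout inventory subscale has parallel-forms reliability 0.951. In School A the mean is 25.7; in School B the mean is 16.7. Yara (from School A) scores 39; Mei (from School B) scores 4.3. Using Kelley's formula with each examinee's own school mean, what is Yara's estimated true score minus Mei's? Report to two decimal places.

T̂_Yara = 0.951(39) + 0.049(25.7) = 38.3483
T̂_Mei = 0.951(4.3) + 0.049(16.7) = 4.9076
Difference = 38.3483 − 4.9076 = 33.4407

33.44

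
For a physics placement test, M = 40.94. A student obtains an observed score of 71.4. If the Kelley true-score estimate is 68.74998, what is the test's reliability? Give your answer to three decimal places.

0.913

T̂ = ρX + (1 − ρ)μ  ⇒  T̂ − μ = ρ(X − μ)
ρ = (T̂ − μ)/(X − μ) = (68.74998 − 40.94) / (71.4 − 40.94) = 27.80998 / 30.46 = 0.91300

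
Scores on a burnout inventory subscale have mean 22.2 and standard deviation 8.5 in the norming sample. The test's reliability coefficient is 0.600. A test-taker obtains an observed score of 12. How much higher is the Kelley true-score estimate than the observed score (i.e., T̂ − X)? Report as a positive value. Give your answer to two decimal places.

4.08

Regress the observed score toward the mean by the unreliability: T̂ = 0.600·12 + 0.400·22.2 = 7.200 + 8.8800 = 16.0800.
T̂ − X = 16.080 − 12 = 4.080 → 4.08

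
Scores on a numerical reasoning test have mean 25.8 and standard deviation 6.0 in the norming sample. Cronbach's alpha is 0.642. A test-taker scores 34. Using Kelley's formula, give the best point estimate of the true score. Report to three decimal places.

31.064

Regress the observed score toward the mean by the unreliability: T̂ = 0.642·34 + 0.358·25.8 = 21.828 + 9.2364 = 31.0644.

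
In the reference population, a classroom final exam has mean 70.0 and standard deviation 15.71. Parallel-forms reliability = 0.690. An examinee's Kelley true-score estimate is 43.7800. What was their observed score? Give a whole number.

32

T̂ = ρX + (1 − ρ)μ  ⇒  X = (T̂ − (1 − ρ)μ) / ρ
X = (43.7800 − 0.310 × 70.0) / 0.690 = (43.7800 − 21.7000) / 0.690 = 22.0800 / 0.690 = 32.00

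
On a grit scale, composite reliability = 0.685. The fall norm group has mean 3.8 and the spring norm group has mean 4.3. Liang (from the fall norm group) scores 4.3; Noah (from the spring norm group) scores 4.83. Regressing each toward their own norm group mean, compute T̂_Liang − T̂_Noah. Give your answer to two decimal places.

-0.52

T̂_Liang = 0.685(4.3) + 0.315(3.8) = 4.1425
T̂_Noah = 0.685(4.83) + 0.315(4.3) = 4.6631
Difference = 4.1425 − 4.6631 = -0.5206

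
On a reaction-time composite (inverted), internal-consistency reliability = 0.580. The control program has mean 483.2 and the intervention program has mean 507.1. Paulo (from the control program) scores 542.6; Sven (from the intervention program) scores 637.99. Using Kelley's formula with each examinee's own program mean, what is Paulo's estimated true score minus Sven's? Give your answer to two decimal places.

T̂_Paulo = 0.580(542.6) + 0.420(483.2) = 517.6520
T̂_Sven = 0.580(637.99) + 0.420(507.1) = 583.0162
Difference = 517.6520 − 583.0162 = -65.3642

-65.36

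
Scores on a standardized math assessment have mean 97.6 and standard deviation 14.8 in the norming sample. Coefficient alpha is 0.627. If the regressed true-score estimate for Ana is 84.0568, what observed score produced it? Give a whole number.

76

T̂ = ρX + (1 − ρ)μ  ⇒  X = (T̂ − (1 − ρ)μ) / ρ
X = (84.0568 − 0.373 × 97.6) / 0.627 = (84.0568 − 36.4048) / 0.627 = 47.6520 / 0.627 = 76.00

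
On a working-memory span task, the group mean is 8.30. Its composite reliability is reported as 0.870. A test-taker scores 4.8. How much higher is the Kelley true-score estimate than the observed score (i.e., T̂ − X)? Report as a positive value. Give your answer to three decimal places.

0.455

Kelley's formula gives T̂ = 0.870·4.8 + 0.130·8.30 = 4.1760 + 1.07900 = 5.25500.
T̂ − X = 5.2550 − 4.8 = 0.4550 → 0.455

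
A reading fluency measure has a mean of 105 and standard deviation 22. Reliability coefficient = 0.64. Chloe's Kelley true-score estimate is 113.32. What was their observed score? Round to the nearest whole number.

118

T̂ = ρX + (1 − ρ)μ  ⇒  X = (T̂ − (1 − ρ)μ) / ρ
X = (113.32 − 0.36 × 105) / 0.64 = (113.32 − 37.80) / 0.64 = 75.52 / 0.64 = 118.00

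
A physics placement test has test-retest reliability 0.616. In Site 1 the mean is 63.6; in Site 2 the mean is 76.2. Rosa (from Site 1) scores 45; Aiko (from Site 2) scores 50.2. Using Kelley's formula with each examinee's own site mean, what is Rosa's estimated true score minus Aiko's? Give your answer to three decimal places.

T̂_Rosa = 0.616(45) + 0.384(63.6) = 52.14240
T̂_Aiko = 0.616(50.2) + 0.384(76.2) = 60.18400
Difference = 52.14240 − 60.18400 = -8.04160

-8.042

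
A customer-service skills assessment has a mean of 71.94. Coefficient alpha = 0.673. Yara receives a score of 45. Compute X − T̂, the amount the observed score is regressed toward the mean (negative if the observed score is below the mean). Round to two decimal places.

T̂ = 0.673(45) + 0.327(71.94) = 30.285 + 23.52438 = 53.8094 → 53.809
X − T̂ = 45 − 53.809 = -8.809 → -8.81

-8.81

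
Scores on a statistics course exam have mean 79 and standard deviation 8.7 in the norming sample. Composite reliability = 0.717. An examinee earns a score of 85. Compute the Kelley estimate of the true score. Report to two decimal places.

T̂ = ρX + (1 − ρ)μ
  = 0.717 × 85 + 0.283 × 79
  = 60.945 + 22.357
  = 83.302
  ≈ 83.30

83.30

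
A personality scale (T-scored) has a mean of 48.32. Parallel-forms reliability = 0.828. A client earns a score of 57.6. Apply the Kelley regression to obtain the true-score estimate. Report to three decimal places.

Regress the observed score toward the mean by the unreliability: T̂ = 0.828·57.6 + 0.172·48.32 = 47.6928 + 8.31104 = 56.0038.

56.004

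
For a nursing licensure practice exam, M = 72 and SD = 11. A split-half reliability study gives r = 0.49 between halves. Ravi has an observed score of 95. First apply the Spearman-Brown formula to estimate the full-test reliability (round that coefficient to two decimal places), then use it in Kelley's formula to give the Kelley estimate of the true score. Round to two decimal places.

87.18

Spearman-Brown: ρ = 2r/(1 + r) = 2(0.49)/(1 + 0.49) = 0.980/1.49 = 0.6577 → 0.66
Weight the observed score by reliability and the mean by (1 − reliability): T̂ = 0.66·95 + 0.34·72 = 62.70 + 24.48 = 87.180.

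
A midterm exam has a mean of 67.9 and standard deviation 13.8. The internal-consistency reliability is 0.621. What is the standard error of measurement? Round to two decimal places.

SEM = SD · √(1 − ρ) = 13.8 × √0.379 = 13.8 × 0.6156 = 8.496

8.50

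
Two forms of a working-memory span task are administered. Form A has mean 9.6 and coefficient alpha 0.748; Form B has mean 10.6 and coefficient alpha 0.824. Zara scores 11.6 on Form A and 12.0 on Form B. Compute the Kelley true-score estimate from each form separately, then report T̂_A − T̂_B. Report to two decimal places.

T̂_A = 0.748(11.6) + 0.252(9.6) = 11.0960
T̂_B = 0.824(12.0) + 0.176(10.6) = 11.7536
T̂_A − T̂_B = -0.6576

-0.66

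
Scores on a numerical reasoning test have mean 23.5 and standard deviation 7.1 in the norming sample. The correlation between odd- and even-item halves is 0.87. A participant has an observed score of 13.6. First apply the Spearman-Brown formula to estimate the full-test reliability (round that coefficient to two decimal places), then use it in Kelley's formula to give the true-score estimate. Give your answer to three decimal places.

Spearman-Brown: ρ = 2r/(1 + r) = 2(0.87)/(1 + 0.87) = 1.740/1.87 = 0.9305 → 0.93
Weight the observed score by reliability and the mean by (1 − reliability): T̂ = 0.93·13.6 + 0.07·23.5 = 12.648 + 1.645 = 14.2930.

14.293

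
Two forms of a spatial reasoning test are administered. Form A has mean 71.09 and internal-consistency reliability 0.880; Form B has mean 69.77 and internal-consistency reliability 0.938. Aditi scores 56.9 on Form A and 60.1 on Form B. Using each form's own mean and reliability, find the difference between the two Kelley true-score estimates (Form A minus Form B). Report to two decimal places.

-2.10

T̂_A = 0.880(56.9) + 0.120(71.09) = 58.6028
T̂_B = 0.938(60.1) + 0.062(69.77) = 60.6995
T̂_A − T̂_B = -2.0967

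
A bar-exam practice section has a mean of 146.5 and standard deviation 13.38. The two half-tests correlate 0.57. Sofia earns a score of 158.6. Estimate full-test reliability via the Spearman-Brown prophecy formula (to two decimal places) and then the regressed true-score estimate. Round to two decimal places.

Spearman-Brown: ρ = 2r/(1 + r) = 2(0.57)/(1 + 0.57) = 1.140/1.57 = 0.7261 → 0.73
Regress the observed score toward the mean by the unreliability: T̂ = 0.73·158.6 + 0.27·146.5 = 115.778 + 39.555 = 155.333.

155.33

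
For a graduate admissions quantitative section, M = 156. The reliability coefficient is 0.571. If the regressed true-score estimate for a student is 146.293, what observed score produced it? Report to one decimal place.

T̂ = ρX + (1 − ρ)μ  ⇒  X = (T̂ − (1 − ρ)μ) / ρ
X = (146.293 − 0.429 × 156) / 0.571 = (146.293 − 66.924) / 0.571 = 79.369 / 0.571 = 139.000

139.0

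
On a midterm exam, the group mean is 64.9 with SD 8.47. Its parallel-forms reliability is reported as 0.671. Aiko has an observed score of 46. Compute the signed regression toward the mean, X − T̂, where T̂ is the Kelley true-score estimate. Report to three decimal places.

Kelley's formula gives T̂ = 0.671·46 + 0.329·64.9 = 30.866 + 21.3521 = 52.21810.
X − T̂ = 46 − 52.2181 = -6.2181 → -6.218

-6.218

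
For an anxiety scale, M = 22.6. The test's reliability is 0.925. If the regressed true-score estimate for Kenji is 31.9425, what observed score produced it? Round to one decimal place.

T̂ = ρX + (1 − ρ)μ  ⇒  X = (T̂ − (1 − ρ)μ) / ρ
X = (31.9425 − 0.075 × 22.6) / 0.925 = (31.9425 − 1.6950) / 0.925 = 30.2475 / 0.925 = 32.700

32.7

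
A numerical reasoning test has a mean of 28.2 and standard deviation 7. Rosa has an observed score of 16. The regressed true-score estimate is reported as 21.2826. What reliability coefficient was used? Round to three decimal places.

T̂ = ρX + (1 − ρ)μ  ⇒  T̂ − μ = ρ(X − μ)
ρ = (T̂ − μ)/(X − μ) = (21.2826 − 28.2) / (16 − 28.2) = -6.9174 / -12.2 = 0.56700

0.567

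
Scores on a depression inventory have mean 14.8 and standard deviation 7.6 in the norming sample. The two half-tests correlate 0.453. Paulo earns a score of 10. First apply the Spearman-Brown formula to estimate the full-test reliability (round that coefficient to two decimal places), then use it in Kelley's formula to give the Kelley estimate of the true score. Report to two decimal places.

11.82

Spearman-Brown: ρ = 2r/(1 + r) = 2(0.453)/(1 + 0.453) = 0.9060/1.453 = 0.6235 → 0.62
T̂ = ρX + (1 − ρ)μ
  = 0.62 × 10 + 0.38 × 14.8
  = 6.20 + 5.624
  = 11.824
  ≈ 11.82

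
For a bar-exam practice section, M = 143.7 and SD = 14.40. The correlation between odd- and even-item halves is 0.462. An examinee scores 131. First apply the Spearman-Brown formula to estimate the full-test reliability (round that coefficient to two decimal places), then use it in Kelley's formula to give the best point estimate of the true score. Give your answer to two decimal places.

135.70

Spearman-Brown: ρ = 2r/(1 + r) = 2(0.462)/(1 + 0.462) = 0.9240/1.462 = 0.6320 → 0.63
T̂ = 0.63(131) + 0.37(143.7) = 82.53 + 53.169 = 135.699 → 135.70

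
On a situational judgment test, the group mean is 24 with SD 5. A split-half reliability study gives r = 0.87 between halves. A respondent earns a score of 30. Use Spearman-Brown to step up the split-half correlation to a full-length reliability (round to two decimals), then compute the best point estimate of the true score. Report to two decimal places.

Spearman-Brown: ρ = 2r/(1 + r) = 2(0.87)/(1 + 0.87) = 1.740/1.87 = 0.9305 → 0.93
Regress the observed score toward the mean by the unreliability: T̂ = 0.93·30 + 0.07·24 = 27.90 + 1.68 = 29.580.

29.58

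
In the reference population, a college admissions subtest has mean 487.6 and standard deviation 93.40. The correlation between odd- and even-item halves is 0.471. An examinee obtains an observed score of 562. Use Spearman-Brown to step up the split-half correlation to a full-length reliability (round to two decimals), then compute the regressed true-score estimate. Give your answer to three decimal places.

Spearman-Brown: ρ = 2r/(1 + r) = 2(0.471)/(1 + 0.471) = 0.9420/1.471 = 0.6404 → 0.64
T̂ = 0.64(562) + 0.36(487.6) = 359.68 + 175.536 = 535.2160 → 535.216

535.216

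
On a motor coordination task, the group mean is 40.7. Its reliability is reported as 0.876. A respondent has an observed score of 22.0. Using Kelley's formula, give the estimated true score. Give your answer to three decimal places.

T̂ = ρX + (1 − ρ)μ
  = 0.876 × 22.0 + 0.124 × 40.7
  = 19.2720 + 5.0468
  = 24.3188
  ≈ 24.319

24.319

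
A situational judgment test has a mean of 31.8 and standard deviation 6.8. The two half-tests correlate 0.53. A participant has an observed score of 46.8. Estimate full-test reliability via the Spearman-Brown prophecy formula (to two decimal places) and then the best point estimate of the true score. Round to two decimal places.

Spearman-Brown: ρ = 2r/(1 + r) = 2(0.53)/(1 + 0.53) = 1.060/1.53 = 0.6928 → 0.69
T̂ = ρX + (1 − ρ)μ
  = 0.69 × 46.8 + 0.31 × 31.8
  = 32.292 + 9.858
  = 42.150
  ≈ 42.15

42.15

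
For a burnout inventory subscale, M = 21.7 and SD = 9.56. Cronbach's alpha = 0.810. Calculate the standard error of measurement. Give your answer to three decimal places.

4.167

SEM = SD · √(1 − ρ) = 9.56 × √0.190 = 9.56 × 0.4359 = 4.1671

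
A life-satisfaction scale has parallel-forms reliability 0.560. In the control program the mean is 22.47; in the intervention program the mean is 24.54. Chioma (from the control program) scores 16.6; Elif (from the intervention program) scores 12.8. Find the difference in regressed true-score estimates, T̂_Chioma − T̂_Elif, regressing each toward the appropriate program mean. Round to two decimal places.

1.22

T̂_Chioma = 0.560(16.6) + 0.440(22.47) = 19.1828
T̂_Elif = 0.560(12.8) + 0.440(24.54) = 17.9656
Difference = 19.1828 − 17.9656 = 1.2172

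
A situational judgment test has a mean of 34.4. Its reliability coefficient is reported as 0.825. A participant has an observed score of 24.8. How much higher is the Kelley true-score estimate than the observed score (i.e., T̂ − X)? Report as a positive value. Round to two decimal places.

1.68

Regress the observed score toward the mean by the unreliability: T̂ = 0.825·24.8 + 0.175·34.4 = 20.4600 + 6.0200 = 26.4800.
T̂ − X = 26.480 − 24.8 = 1.680 → 1.68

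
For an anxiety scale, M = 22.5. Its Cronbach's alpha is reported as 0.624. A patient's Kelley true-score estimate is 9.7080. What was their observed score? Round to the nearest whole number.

T̂ = ρX + (1 − ρ)μ  ⇒  X = (T̂ − (1 − ρ)μ) / ρ
X = (9.7080 − 0.376 × 22.5) / 0.624 = (9.7080 − 8.4600) / 0.624 = 1.2480 / 0.624 = 2.00

2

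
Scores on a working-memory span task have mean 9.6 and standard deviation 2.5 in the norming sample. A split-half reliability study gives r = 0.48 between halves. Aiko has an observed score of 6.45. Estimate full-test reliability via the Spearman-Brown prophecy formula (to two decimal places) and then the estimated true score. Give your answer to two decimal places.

Spearman-Brown: ρ = 2r/(1 + r) = 2(0.48)/(1 + 0.48) = 0.960/1.48 = 0.6486 → 0.65
T̂ = 0.65(6.45) + 0.35(9.6) = 4.1925 + 3.360 = 7.553 → 7.55

7.55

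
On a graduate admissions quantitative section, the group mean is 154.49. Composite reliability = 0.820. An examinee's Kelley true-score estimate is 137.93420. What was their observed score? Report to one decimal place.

T̂ = ρX + (1 − ρ)μ  ⇒  X = (T̂ − (1 − ρ)μ) / ρ
X = (137.93420 − 0.180 × 154.49) / 0.820 = (137.93420 − 27.80820) / 0.820 = 110.12600 / 0.820 = 134.300

134.3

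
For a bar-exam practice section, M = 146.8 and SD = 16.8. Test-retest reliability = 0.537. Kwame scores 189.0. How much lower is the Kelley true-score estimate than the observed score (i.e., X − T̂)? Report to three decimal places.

19.539

Regress the observed score toward the mean by the unreliability: T̂ = 0.537·189.0 + 0.463·146.8 = 101.4930 + 67.9684 = 169.46140.
X − T̂ = 189.0 − 169.4614 = 19.5386 → 19.539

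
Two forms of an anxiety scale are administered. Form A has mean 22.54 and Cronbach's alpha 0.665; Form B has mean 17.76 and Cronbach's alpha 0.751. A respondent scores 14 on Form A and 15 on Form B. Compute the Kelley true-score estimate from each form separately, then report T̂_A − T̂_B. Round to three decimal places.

1.174

T̂_A = 0.665(14) + 0.335(22.54) = 16.86090
T̂_B = 0.751(15) + 0.249(17.76) = 15.68724
T̂_A − T̂_B = 1.17366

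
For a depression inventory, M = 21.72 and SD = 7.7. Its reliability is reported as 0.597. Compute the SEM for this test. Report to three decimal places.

4.888

SEM = SD · √(1 − ρ) = 7.7 × √0.403 = 7.7 × 0.6348 = 4.8881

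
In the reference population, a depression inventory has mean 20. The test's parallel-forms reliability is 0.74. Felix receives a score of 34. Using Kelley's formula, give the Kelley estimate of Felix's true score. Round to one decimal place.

T̂ = 0.74(34) + 0.26(20) = 25.16 + 5.20 = 30.36 → 30.4

30.4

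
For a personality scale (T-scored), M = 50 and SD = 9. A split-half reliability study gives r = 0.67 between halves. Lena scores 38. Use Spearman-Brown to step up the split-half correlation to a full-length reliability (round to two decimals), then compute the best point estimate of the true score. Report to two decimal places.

40.40

Spearman-Brown: ρ = 2r/(1 + r) = 2(0.67)/(1 + 0.67) = 1.340/1.67 = 0.8024 → 0.80
T̂ = ρX + (1 − ρ)μ
  = 0.80 × 38 + 0.20 × 50
  = 30.40 + 10.00
  = 40.400
  ≈ 40.40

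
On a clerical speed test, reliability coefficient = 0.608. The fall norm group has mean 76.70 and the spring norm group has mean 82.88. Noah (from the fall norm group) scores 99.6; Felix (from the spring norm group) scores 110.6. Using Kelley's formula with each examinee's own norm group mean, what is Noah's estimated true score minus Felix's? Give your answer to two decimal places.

T̂_Noah = 0.608(99.6) + 0.392(76.70) = 90.6232
T̂_Felix = 0.608(110.6) + 0.392(82.88) = 99.7338
Difference = 90.6232 − 99.7338 = -9.1106

-9.11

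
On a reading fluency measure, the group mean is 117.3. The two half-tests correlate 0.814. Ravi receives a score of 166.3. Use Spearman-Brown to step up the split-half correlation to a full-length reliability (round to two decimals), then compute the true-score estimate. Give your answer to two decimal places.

161.40

Spearman-Brown: ρ = 2r/(1 + r) = 2(0.814)/(1 + 0.814) = 1.6280/1.814 = 0.8975 → 0.90
T̂ = 0.90(166.3) + 0.10(117.3) = 149.670 + 11.730 = 161.400 → 161.40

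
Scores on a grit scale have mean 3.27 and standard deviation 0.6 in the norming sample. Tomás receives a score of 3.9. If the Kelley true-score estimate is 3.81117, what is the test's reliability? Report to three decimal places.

0.859

T̂ = ρX + (1 − ρ)μ  ⇒  T̂ − μ = ρ(X − μ)
ρ = (T̂ − μ)/(X − μ) = (3.81117 − 3.27) / (3.9 − 3.27) = 0.54117 / 0.63 = 0.85900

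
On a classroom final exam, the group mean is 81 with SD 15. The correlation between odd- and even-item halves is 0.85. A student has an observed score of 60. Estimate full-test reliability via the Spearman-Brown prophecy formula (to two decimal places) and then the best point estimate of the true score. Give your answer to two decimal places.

61.68

Spearman-Brown: ρ = 2r/(1 + r) = 2(0.85)/(1 + 0.85) = 1.700/1.85 = 0.9189 → 0.92
T̂ = 0.92(60) + 0.08(81) = 55.20 + 6.48 = 61.680 → 61.68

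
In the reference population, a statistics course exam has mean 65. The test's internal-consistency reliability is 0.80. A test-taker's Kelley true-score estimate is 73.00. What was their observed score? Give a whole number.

T̂ = ρX + (1 − ρ)μ  ⇒  X = (T̂ − (1 − ρ)μ) / ρ
X = (73.00 − 0.20 × 65) / 0.80 = (73.00 − 13.00) / 0.80 = 60.00 / 0.80 = 75.00

75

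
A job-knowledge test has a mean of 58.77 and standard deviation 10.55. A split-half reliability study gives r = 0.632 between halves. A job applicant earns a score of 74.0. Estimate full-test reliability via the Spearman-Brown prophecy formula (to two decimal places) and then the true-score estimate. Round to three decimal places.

Spearman-Brown: ρ = 2r/(1 + r) = 2(0.632)/(1 + 0.632) = 1.2640/1.632 = 0.7745 → 0.77
T̂ = ρX + (1 − ρ)μ
  = 0.77 × 74.0 + 0.23 × 58.77
  = 56.980 + 13.5171
  = 70.4971
  ≈ 70.497

70.497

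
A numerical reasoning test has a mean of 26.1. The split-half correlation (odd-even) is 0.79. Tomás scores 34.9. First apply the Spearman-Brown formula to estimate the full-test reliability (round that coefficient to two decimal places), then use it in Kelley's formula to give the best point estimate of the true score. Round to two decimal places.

Spearman-Brown: ρ = 2r/(1 + r) = 2(0.79)/(1 + 0.79) = 1.580/1.79 = 0.8827 → 0.88
T̂ = ρX + (1 − ρ)μ
  = 0.88 × 34.9 + 0.12 × 26.1
  = 30.712 + 3.132
  = 33.844
  ≈ 33.84

33.84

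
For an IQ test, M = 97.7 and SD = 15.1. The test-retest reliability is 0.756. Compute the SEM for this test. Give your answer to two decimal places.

SEM = SD · √(1 − ρ) = 15.1 × √0.244 = 15.1 × 0.4940 = 7.459

7.46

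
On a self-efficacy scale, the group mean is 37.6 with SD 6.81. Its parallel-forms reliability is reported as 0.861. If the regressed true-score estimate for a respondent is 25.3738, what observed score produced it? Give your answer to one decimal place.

23.4

T̂ = ρX + (1 − ρ)μ  ⇒  X = (T̂ − (1 − ρ)μ) / ρ
X = (25.3738 − 0.139 × 37.6) / 0.861 = (25.3738 − 5.2264) / 0.861 = 20.1474 / 0.861 = 23.400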